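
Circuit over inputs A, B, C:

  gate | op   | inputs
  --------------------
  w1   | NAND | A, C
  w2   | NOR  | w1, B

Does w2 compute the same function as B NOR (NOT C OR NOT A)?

w1 = A NAND C
w2 = w1 NOR B = (A NAND C) NOR B
At A=0, B=0, C=0: circuit gives 0, formula gives 0.
At A=1, B=0, C=1: circuit gives 1, formula gives 1.
Agrees on all 8 inputs.

Yes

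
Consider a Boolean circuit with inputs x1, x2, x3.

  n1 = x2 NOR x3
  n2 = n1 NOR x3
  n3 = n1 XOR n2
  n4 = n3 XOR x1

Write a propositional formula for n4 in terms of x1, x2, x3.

((x2 NOR x3) XOR ((x2 NOR x3) NOR x3)) XOR x1

n1 = x2 NOR x3
n2 = n1 NOR x3 = (x2 NOR x3) NOR x3
n3 = n1 XOR n2 = (x2 NOR x3) XOR ((x2 NOR x3) NOR x3)
n4 = n3 XOR x1 = ((x2 NOR x3) XOR ((x2 NOR x3) NOR x3)) XOR x1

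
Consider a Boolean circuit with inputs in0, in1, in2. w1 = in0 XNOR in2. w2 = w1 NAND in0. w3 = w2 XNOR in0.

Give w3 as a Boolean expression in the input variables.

((in0 XNOR in2) NAND in0) XNOR in0

w1 = in0 XNOR in2
w2 = w1 NAND in0 = (in0 XNOR in2) NAND in0
w3 = w2 XNOR in0 = ((in0 XNOR in2) NAND in0) XNOR in0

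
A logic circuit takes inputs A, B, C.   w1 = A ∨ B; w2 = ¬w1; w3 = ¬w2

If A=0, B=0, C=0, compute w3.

0

w1 = 0 ∨ 0 = 0
w2 = ¬0 = 1
w3 = ¬1 = 0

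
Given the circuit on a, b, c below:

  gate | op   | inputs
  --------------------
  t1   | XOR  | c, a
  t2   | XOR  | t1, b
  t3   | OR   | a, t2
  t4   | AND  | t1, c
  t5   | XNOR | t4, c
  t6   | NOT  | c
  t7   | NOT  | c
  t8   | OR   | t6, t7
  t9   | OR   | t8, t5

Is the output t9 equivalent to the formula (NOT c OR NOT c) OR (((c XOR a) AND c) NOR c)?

No

t1 = c XOR a
t4 = t1 AND c = (c XOR a) AND c
t5 = t4 XNOR c = ((c XOR a) AND c) XNOR c
t6 = NOT c
t7 = NOT c
t8 = t6 OR t7 = NOT c OR NOT c
t9 = t8 OR t5 = (NOT c OR NOT c) OR (((c XOR a) AND c) XNOR c)
At a=0, b=0, c=1: circuit gives 1, formula gives 0.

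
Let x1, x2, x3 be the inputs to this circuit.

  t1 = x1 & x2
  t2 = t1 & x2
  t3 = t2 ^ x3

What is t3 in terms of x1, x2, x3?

((x1 & x2) & x2) ^ x3

t1 = x1 & x2
t2 = t1 & x2 = (x1 & x2) & x2
t3 = t2 ^ x3 = ((x1 & x2) & x2) ^ x3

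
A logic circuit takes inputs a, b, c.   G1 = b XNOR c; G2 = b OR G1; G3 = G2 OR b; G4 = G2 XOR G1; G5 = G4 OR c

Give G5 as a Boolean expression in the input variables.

((b OR (b XNOR c)) XOR (b XNOR c)) OR c

G1 = b XNOR c
G2 = b OR G1 = b OR (b XNOR c)
G4 = G2 XOR G1 = (b OR (b XNOR c)) XOR (b XNOR c)
G5 = G4 OR c = ((b OR (b XNOR c)) XOR (b XNOR c)) OR c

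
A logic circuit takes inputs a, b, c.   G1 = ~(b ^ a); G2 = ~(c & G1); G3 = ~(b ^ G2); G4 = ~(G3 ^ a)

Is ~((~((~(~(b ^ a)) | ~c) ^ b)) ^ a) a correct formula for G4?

Yes

G1 = ~(b ^ a)
G2 = ~(c & G1) = ~(c & (~(b ^ a)))
G3 = ~(b ^ G2) = ~(b ^ (~(c & (~(b ^ a)))))
G4 = ~(G3 ^ a) = ~((~(b ^ (~(c & (~(b ^ a)))))) ^ a)
At a=0, b=0, c=1: circuit gives 0, formula gives 0.
At a=0, b=0, c=0: circuit gives 1, formula gives 1.
Agrees on all 8 inputs.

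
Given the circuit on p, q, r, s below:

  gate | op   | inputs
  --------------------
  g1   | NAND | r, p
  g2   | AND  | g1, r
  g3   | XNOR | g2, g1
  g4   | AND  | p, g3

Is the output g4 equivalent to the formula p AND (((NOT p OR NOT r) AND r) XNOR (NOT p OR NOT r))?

g1 = r NAND p
g2 = g1 AND r = (r NAND p) AND r
g3 = g2 XNOR g1 = ((r NAND p) AND r) XNOR (r NAND p)
g4 = p AND g3 = p AND (((r NAND p) AND r) XNOR (r NAND p))
At p=0, q=0, r=0, s=0: circuit gives 0, formula gives 0.
At p=1, q=0, r=1, s=0: circuit gives 1, formula gives 1.
Agrees on all 16 inputs.

Yes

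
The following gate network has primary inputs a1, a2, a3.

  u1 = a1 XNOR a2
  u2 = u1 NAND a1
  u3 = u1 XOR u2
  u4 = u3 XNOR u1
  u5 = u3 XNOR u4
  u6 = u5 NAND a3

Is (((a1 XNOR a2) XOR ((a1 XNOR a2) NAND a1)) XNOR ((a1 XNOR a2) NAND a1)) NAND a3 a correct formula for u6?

No

u1 = a1 XNOR a2
u2 = u1 NAND a1 = (a1 XNOR a2) NAND a1
u3 = u1 XOR u2 = (a1 XNOR a2) XOR ((a1 XNOR a2) NAND a1)
u4 = u3 XNOR u1 = ((a1 XNOR a2) XOR ((a1 XNOR a2) NAND a1)) XNOR (a1 XNOR a2)
u5 = u3 XNOR u4 = ((a1 XNOR a2) XOR ((a1 XNOR a2) NAND a1)) XNOR (((a1 XNOR a2) XOR ((a1 XNOR a2) NAND a1)) XNOR (a1 XNOR a2))
u6 = u5 NAND a3 = (((a1 XNOR a2) XOR ((a1 XNOR a2) NAND a1)) XNOR (((a1 XNOR a2) XOR ((a1 XNOR a2) NAND a1)) XNOR (a1 XNOR a2))) NAND a3
At a1=0, a2=0, a3=1: circuit gives 0, formula gives 1.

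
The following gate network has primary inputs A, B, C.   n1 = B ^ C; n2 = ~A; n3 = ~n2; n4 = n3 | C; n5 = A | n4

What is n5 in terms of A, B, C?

n2 = ~A
n3 = ~n2 = ~~A
n4 = n3 | C = ~~A | C
n5 = A | n4 = A | (~~A | C)

A | (~~A | C)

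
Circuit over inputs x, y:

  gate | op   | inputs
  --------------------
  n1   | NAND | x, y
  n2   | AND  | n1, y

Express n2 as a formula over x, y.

n1 = x NAND y
n2 = n1 AND y = (x NAND y) AND y

(x NAND y) AND y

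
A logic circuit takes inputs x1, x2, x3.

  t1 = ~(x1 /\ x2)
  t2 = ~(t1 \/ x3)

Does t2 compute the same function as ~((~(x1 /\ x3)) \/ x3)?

t1 = ~(x1 /\ x2)
t2 = ~(t1 \/ x3) = ~((~(x1 /\ x2)) \/ x3)
At x1=1, x2=1, x3=0: circuit gives 1, formula gives 0.

No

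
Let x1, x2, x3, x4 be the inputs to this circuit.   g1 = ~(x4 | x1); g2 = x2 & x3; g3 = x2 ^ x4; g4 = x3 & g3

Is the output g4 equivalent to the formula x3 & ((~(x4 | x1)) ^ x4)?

No

g3 = x2 ^ x4
g4 = x3 & g3 = x3 & (x2 ^ x4)
At x1=0, x2=0, x3=1, x4=0: circuit gives 0, formula gives 1.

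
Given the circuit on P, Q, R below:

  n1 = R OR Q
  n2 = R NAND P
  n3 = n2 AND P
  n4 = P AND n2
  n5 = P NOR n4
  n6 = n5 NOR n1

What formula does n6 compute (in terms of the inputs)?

(P NOR (P AND (R NAND P))) NOR (R OR Q)

n1 = R OR Q
n2 = R NAND P
n4 = P AND n2 = P AND (R NAND P)
n5 = P NOR n4 = P NOR (P AND (R NAND P))
n6 = n5 NOR n1 = (P NOR (P AND (R NAND P))) NOR (R OR Q)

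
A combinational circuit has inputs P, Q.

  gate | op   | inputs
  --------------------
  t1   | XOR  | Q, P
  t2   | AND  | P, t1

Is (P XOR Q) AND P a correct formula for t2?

Yes

t1 = Q XOR P
t2 = P AND t1 = P AND (Q XOR P)
At P=0, Q=0: circuit gives 0, formula gives 0.
At P=1, Q=0: circuit gives 1, formula gives 1.
Agrees on all 4 inputs.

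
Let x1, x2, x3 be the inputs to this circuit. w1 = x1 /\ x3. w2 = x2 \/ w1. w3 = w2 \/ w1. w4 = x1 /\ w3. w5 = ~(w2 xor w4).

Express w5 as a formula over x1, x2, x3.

~((x2 \/ (x1 /\ x3)) xor (x1 /\ ((x2 \/ (x1 /\ x3)) \/ (x1 /\ x3))))

w1 = x1 /\ x3
w2 = x2 \/ w1 = x2 \/ (x1 /\ x3)
w3 = w2 \/ w1 = (x2 \/ (x1 /\ x3)) \/ (x1 /\ x3)
w4 = x1 /\ w3 = x1 /\ ((x2 \/ (x1 /\ x3)) \/ (x1 /\ x3))
w5 = ~(w2 xor w4) = ~((x2 \/ (x1 /\ x3)) xor (x1 /\ ((x2 \/ (x1 /\ x3)) \/ (x1 /\ x3))))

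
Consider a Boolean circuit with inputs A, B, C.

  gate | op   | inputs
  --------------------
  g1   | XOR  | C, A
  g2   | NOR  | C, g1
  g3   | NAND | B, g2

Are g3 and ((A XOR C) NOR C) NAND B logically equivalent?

g1 = C XOR A
g2 = C NOR g1 = C NOR (C XOR A)
g3 = B NAND g2 = B NAND (C NOR (C XOR A))
At A=0, B=1, C=0: circuit gives 0, formula gives 0.
At A=0, B=0, C=0: circuit gives 1, formula gives 1.
Agrees on all 8 inputs.

Yes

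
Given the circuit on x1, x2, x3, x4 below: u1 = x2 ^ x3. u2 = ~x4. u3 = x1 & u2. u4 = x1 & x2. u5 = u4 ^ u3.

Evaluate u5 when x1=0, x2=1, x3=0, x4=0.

u2 = ~0 = 1
u3 = 0 & 1 = 0
u4 = 0 & 1 = 0
u5 = 0 ^ 0 = 0

0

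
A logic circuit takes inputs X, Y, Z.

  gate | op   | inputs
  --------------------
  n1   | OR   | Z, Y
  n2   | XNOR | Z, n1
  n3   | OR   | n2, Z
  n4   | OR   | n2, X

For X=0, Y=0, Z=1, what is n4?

1

n1 = 1 OR 0 = 1
n2 = 1 XNOR 1 = 1
n4 = 1 OR 0 = 1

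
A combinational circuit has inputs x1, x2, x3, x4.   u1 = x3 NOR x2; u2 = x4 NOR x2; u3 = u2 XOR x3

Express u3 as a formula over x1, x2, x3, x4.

(x4 NOR x2) XOR x3

u2 = x4 NOR x2
u3 = u2 XOR x3 = (x4 NOR x2) XOR x3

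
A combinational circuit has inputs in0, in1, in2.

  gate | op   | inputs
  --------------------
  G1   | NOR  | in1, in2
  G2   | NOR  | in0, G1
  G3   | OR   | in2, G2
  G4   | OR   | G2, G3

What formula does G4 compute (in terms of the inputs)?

G1 = in1 NOR in2
G2 = in0 NOR G1 = in0 NOR (in1 NOR in2)
G3 = in2 OR G2 = in2 OR (in0 NOR (in1 NOR in2))
G4 = G2 OR G3 = (in0 NOR (in1 NOR in2)) OR (in2 OR (in0 NOR (in1 NOR in2)))

(in0 NOR (in1 NOR in2)) OR (in2 OR (in0 NOR (in1 NOR in2)))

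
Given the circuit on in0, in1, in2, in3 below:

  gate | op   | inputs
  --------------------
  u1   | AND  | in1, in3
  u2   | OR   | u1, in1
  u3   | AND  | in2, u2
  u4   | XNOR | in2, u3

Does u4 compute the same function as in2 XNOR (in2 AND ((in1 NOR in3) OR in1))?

u1 = in1 AND in3
u2 = u1 OR in1 = (in1 AND in3) OR in1
u3 = in2 AND u2 = in2 AND ((in1 AND in3) OR in1)
u4 = in2 XNOR u3 = in2 XNOR (in2 AND ((in1 AND in3) OR in1))
At in0=0, in1=0, in2=1, in3=0: circuit gives 0, formula gives 1.

No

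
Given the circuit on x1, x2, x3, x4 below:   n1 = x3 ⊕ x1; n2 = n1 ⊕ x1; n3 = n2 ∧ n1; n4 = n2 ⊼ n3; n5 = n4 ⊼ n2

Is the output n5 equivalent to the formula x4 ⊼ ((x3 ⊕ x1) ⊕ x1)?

n1 = x3 ⊕ x1
n2 = n1 ⊕ x1 = (x3 ⊕ x1) ⊕ x1
n3 = n2 ∧ n1 = ((x3 ⊕ x1) ⊕ x1) ∧ (x3 ⊕ x1)
n4 = n2 ⊼ n3 = ((x3 ⊕ x1) ⊕ x1) ⊼ (((x3 ⊕ x1) ⊕ x1) ∧ (x3 ⊕ x1))
n5 = n4 ⊼ n2 = (((x3 ⊕ x1) ⊕ x1) ⊼ (((x3 ⊕ x1) ⊕ x1) ∧ (x3 ⊕ x1))) ⊼ ((x3 ⊕ x1) ⊕ x1)
At x1=0, x2=0, x3=1, x4=1: circuit gives 1, formula gives 0.

No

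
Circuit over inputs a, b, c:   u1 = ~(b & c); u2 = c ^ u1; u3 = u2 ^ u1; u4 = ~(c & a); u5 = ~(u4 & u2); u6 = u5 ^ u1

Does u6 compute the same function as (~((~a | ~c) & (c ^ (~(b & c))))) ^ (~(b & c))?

u1 = ~(b & c)
u2 = c ^ u1 = c ^ (~(b & c))
u4 = ~(c & a)
u5 = ~(u4 & u2) = ~((~(c & a)) & (c ^ (~(b & c))))
u6 = u5 ^ u1 = (~((~(c & a)) & (c ^ (~(b & c))))) ^ (~(b & c))
At a=0, b=0, c=1: circuit gives 0, formula gives 0.
At a=0, b=0, c=0: circuit gives 1, formula gives 1.
Agrees on all 8 inputs.

Yes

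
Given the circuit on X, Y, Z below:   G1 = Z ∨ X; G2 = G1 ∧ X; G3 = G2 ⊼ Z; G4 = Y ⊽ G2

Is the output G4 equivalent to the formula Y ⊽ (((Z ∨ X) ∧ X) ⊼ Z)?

G1 = Z ∨ X
G2 = G1 ∧ X = (Z ∨ X) ∧ X
G4 = Y ⊽ G2 = Y ⊽ ((Z ∨ X) ∧ X)
At X=0, Y=0, Z=0: circuit gives 1, formula gives 0.

No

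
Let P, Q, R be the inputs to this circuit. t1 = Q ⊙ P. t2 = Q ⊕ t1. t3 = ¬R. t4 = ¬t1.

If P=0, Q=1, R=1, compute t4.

t1 = 1 ⊙ 0 = 0
t4 = ¬0 = 1

1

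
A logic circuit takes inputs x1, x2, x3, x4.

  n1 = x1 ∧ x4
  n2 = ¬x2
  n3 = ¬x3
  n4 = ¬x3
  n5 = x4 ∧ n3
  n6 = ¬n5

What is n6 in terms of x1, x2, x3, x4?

¬(x4 ∧ ¬x3)

n3 = ¬x3
n5 = x4 ∧ n3 = x4 ∧ ¬x3
n6 = ¬n5 = ¬(x4 ∧ ¬x3)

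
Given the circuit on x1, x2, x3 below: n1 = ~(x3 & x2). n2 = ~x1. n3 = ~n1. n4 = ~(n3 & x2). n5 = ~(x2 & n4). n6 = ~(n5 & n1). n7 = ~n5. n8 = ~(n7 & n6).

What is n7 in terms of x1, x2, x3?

~(~(x2 & (~(~(~(x3 & x2)) & x2))))

n1 = ~(x3 & x2)
n3 = ~n1 = ~(~(x3 & x2))
n4 = ~(n3 & x2) = ~(~(~(x3 & x2)) & x2)
n5 = ~(x2 & n4) = ~(x2 & (~(~(~(x3 & x2)) & x2)))
n7 = ~n5 = ~(~(x2 & (~(~(~(x3 & x2)) & x2))))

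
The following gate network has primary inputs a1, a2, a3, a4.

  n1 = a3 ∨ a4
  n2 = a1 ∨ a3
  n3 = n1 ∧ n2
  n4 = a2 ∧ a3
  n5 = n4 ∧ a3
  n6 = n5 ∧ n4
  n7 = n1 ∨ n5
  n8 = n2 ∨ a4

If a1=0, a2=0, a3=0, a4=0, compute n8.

0

n2 = 0 ∨ 0 = 0
n8 = 0 ∨ 0 = 0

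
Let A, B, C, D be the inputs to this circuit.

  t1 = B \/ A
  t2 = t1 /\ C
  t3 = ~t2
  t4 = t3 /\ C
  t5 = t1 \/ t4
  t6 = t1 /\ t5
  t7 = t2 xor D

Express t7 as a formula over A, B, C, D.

((B \/ A) /\ C) xor D

t1 = B \/ A
t2 = t1 /\ C = (B \/ A) /\ C
t7 = t2 xor D = ((B \/ A) /\ C) xor D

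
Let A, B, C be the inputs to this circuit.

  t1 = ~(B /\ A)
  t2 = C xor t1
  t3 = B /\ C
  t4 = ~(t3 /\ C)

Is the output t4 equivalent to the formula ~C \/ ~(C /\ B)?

Yes

t3 = B /\ C
t4 = ~(t3 /\ C) = ~((B /\ C) /\ C)
At A=0, B=1, C=1: circuit gives 0, formula gives 0.
At A=0, B=0, C=0: circuit gives 1, formula gives 1.
Agrees on all 8 inputs.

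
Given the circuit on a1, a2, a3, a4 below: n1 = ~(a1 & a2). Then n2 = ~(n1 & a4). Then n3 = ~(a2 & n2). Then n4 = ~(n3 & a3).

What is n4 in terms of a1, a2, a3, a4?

n1 = ~(a1 & a2)
n2 = ~(n1 & a4) = ~((~(a1 & a2)) & a4)
n3 = ~(a2 & n2) = ~(a2 & (~((~(a1 & a2)) & a4)))
n4 = ~(n3 & a3) = ~((~(a2 & (~((~(a1 & a2)) & a4)))) & a3)

~((~(a2 & (~((~(a1 & a2)) & a4)))) & a3)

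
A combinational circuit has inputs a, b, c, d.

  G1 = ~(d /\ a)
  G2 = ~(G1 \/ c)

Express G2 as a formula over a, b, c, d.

~((~(d /\ a)) \/ c)

G1 = ~(d /\ a)
G2 = ~(G1 \/ c) = ~((~(d /\ a)) \/ c)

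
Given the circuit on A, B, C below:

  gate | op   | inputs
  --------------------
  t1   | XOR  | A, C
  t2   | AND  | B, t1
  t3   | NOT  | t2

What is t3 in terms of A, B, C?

t1 = A XOR C
t2 = B AND t1 = B AND (A XOR C)
t3 = NOT t2 = NOT (B AND (A XOR C))

NOT (B AND (A XOR C))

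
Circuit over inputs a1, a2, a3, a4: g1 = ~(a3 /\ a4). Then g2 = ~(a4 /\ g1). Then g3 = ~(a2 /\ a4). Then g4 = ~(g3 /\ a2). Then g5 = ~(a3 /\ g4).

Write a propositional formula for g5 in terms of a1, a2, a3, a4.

g3 = ~(a2 /\ a4)
g4 = ~(g3 /\ a2) = ~((~(a2 /\ a4)) /\ a2)
g5 = ~(a3 /\ g4) = ~(a3 /\ (~((~(a2 /\ a4)) /\ a2)))

~(a3 /\ (~((~(a2 /\ a4)) /\ a2)))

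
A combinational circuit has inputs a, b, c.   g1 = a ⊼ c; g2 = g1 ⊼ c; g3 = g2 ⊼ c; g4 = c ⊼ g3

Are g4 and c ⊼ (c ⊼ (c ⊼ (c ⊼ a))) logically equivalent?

Yes

g1 = a ⊼ c
g2 = g1 ⊼ c = (a ⊼ c) ⊼ c
g3 = g2 ⊼ c = ((a ⊼ c) ⊼ c) ⊼ c
g4 = c ⊼ g3 = c ⊼ (((a ⊼ c) ⊼ c) ⊼ c)
At a=0, b=0, c=1: circuit gives 0, formula gives 0.
At a=0, b=0, c=0: circuit gives 1, formula gives 1.
Agrees on all 8 inputs.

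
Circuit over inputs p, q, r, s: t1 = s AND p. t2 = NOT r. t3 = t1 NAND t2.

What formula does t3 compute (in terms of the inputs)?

t1 = s AND p
t2 = NOT r
t3 = t1 NAND t2 = (s AND p) NAND NOT r

(s AND p) NAND NOT r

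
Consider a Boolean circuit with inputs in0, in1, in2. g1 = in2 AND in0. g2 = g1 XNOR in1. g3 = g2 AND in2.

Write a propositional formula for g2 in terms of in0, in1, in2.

g1 = in2 AND in0
g2 = g1 XNOR in1 = (in2 AND in0) XNOR in1

(in2 AND in0) XNOR in1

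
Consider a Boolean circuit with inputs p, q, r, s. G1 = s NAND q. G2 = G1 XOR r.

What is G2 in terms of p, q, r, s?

(s NAND q) XOR r

G1 = s NAND q
G2 = G1 XOR r = (s NAND q) XOR r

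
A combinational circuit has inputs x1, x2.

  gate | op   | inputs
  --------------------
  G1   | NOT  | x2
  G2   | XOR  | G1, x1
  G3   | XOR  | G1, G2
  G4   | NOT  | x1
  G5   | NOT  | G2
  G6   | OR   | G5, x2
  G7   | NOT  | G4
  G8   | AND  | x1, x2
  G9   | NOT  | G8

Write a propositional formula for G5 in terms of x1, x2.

NOT (NOT x2 XOR x1)

G1 = NOT x2
G2 = G1 XOR x1 = NOT x2 XOR x1
G5 = NOT G2 = NOT (NOT x2 XOR x1)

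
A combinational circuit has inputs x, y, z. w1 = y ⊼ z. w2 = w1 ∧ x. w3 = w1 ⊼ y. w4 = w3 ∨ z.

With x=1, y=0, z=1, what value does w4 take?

1

w1 = 0 ⊼ 1 = 1
w3 = 1 ⊼ 0 = 1
w4 = 1 ∨ 1 = 1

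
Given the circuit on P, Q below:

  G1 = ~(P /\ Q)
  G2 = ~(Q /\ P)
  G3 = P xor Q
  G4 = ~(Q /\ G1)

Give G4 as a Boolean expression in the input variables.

~(Q /\ (~(P /\ Q)))

G1 = ~(P /\ Q)
G4 = ~(Q /\ G1) = ~(Q /\ (~(P /\ Q)))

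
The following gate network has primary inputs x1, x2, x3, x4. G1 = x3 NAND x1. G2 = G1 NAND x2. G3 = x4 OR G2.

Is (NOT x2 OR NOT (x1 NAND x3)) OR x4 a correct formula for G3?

G1 = x3 NAND x1
G2 = G1 NAND x2 = (x3 NAND x1) NAND x2
G3 = x4 OR G2 = x4 OR ((x3 NAND x1) NAND x2)
At x1=0, x2=1, x3=0, x4=0: circuit gives 0, formula gives 0.
At x1=0, x2=0, x3=0, x4=0: circuit gives 1, formula gives 1.
Agrees on all 16 inputs.

Yes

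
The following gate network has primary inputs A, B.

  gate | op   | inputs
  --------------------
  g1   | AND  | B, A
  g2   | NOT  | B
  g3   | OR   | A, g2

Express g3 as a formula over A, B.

g2 = NOT B
g3 = A OR g2 = A OR NOT B

A OR NOT B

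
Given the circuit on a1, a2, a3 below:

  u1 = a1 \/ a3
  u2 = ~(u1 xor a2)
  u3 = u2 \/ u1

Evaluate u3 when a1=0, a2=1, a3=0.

u1 = 0 \/ 0 = 0
u2 = ~(0 xor 1) = 0
u3 = 0 \/ 0 = 0

0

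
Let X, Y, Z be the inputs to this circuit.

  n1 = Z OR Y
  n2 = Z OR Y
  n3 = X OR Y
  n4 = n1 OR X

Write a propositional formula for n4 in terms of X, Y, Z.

(Z OR Y) OR X

n1 = Z OR Y
n4 = n1 OR X = (Z OR Y) OR X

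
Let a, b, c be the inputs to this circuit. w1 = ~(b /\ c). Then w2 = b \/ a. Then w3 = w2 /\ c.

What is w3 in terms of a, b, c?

(b \/ a) /\ c

w2 = b \/ a
w3 = w2 /\ c = (b \/ a) /\ c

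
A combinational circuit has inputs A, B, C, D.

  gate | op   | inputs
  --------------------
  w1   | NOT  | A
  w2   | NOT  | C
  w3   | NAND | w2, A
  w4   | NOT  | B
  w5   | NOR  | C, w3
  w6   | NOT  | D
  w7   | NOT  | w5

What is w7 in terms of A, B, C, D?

NOT (C NOR (NOT C NAND A))

w2 = NOT C
w3 = w2 NAND A = NOT C NAND A
w5 = C NOR w3 = C NOR (NOT C NAND A)
w7 = NOT w5 = NOT (C NOR (NOT C NAND A))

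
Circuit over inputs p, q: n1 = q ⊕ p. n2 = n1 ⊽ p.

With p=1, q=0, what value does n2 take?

n1 = 0 ⊕ 1 = 1
n2 = 1 ⊽ 1 = 0

0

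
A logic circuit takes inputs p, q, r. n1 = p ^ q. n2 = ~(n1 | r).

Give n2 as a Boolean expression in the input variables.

~((p ^ q) | r)

n1 = p ^ q
n2 = ~(n1 | r) = ~((p ^ q) | r)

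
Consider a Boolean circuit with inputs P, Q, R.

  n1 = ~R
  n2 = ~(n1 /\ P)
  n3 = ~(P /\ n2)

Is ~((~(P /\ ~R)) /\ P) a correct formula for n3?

Yes

n1 = ~R
n2 = ~(n1 /\ P) = ~(~R /\ P)
n3 = ~(P /\ n2) = ~(P /\ (~(~R /\ P)))
At P=1, Q=0, R=1: circuit gives 0, formula gives 0.
At P=0, Q=0, R=0: circuit gives 1, formula gives 1.
Agrees on all 8 inputs.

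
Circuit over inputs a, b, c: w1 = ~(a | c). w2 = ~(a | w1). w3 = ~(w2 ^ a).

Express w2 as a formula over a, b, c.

w1 = ~(a | c)
w2 = ~(a | w1) = ~(a | (~(a | c)))

~(a | (~(a | c)))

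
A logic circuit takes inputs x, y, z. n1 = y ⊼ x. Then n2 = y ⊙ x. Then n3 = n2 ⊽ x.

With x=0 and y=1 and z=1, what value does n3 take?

n2 = 1 ⊙ 0 = 0
n3 = 0 ⊽ 0 = 1

1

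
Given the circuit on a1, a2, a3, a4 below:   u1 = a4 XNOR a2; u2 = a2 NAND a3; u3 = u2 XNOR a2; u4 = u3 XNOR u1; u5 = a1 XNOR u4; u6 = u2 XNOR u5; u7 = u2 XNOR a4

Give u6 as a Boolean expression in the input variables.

(a2 NAND a3) XNOR (a1 XNOR (((a2 NAND a3) XNOR a2) XNOR (a4 XNOR a2)))

u1 = a4 XNOR a2
u2 = a2 NAND a3
u3 = u2 XNOR a2 = (a2 NAND a3) XNOR a2
u4 = u3 XNOR u1 = ((a2 NAND a3) XNOR a2) XNOR (a4 XNOR a2)
u5 = a1 XNOR u4 = a1 XNOR (((a2 NAND a3) XNOR a2) XNOR (a4 XNOR a2))
u6 = u2 XNOR u5 = (a2 NAND a3) XNOR (a1 XNOR (((a2 NAND a3) XNOR a2) XNOR (a4 XNOR a2)))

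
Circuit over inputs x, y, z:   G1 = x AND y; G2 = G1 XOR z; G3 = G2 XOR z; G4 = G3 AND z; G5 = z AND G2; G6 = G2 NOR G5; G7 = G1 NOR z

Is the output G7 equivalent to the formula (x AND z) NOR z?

No

G1 = x AND y
G7 = G1 NOR z = (x AND y) NOR z
At x=1, y=1, z=0: circuit gives 0, formula gives 1.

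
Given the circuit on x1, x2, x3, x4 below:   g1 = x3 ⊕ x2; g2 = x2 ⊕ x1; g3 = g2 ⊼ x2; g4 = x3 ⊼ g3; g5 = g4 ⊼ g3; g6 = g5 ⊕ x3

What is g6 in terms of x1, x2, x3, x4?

g2 = x2 ⊕ x1
g3 = g2 ⊼ x2 = (x2 ⊕ x1) ⊼ x2
g4 = x3 ⊼ g3 = x3 ⊼ ((x2 ⊕ x1) ⊼ x2)
g5 = g4 ⊼ g3 = (x3 ⊼ ((x2 ⊕ x1) ⊼ x2)) ⊼ ((x2 ⊕ x1) ⊼ x2)
g6 = g5 ⊕ x3 = ((x3 ⊼ ((x2 ⊕ x1) ⊼ x2)) ⊼ ((x2 ⊕ x1) ⊼ x2)) ⊕ x3

((x3 ⊼ ((x2 ⊕ x1) ⊼ x2)) ⊼ ((x2 ⊕ x1) ⊼ x2)) ⊕ x3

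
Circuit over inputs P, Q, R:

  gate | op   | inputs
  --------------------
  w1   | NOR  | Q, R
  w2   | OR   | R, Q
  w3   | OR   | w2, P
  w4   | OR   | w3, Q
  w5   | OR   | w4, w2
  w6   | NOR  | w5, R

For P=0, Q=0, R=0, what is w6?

1

w2 = 0 OR 0 = 0
w3 = 0 OR 0 = 0
w4 = 0 OR 0 = 0
w5 = 0 OR 0 = 0
w6 = 0 NOR 0 = 1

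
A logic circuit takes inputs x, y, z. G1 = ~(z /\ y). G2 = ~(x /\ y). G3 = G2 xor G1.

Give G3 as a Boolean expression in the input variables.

(~(x /\ y)) xor (~(z /\ y))

G1 = ~(z /\ y)
G2 = ~(x /\ y)
G3 = G2 xor G1 = (~(x /\ y)) xor (~(z /\ y))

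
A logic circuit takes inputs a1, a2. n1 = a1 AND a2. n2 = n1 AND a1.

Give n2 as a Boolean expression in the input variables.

n1 = a1 AND a2
n2 = n1 AND a1 = (a1 AND a2) AND a1

(a1 AND a2) AND a1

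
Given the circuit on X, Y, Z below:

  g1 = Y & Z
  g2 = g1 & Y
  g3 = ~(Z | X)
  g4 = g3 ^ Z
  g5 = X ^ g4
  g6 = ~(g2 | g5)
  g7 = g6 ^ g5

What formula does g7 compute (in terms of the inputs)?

(~(((Y & Z) & Y) | (X ^ ((~(Z | X)) ^ Z)))) ^ (X ^ ((~(Z | X)) ^ Z))

g1 = Y & Z
g2 = g1 & Y = (Y & Z) & Y
g3 = ~(Z | X)
g4 = g3 ^ Z = (~(Z | X)) ^ Z
g5 = X ^ g4 = X ^ ((~(Z | X)) ^ Z)
g6 = ~(g2 | g5) = ~(((Y & Z) & Y) | (X ^ ((~(Z | X)) ^ Z)))
g7 = g6 ^ g5 = (~(((Y & Z) & Y) | (X ^ ((~(Z | X)) ^ Z)))) ^ (X ^ ((~(Z | X)) ^ Z))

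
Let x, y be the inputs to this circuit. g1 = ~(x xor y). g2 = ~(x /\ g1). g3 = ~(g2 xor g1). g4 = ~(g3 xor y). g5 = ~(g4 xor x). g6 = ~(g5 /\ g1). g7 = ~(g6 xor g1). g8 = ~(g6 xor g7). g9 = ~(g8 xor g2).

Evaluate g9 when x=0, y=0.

1

g1 = ~(0 xor 0) = 1
g2 = ~(0 /\ 1) = 1
g3 = ~(1 xor 1) = 1
g4 = ~(1 xor 0) = 0
g5 = ~(0 xor 0) = 1
g6 = ~(1 /\ 1) = 0
g7 = ~(0 xor 1) = 0
g8 = ~(0 xor 0) = 1
g9 = ~(1 xor 1) = 1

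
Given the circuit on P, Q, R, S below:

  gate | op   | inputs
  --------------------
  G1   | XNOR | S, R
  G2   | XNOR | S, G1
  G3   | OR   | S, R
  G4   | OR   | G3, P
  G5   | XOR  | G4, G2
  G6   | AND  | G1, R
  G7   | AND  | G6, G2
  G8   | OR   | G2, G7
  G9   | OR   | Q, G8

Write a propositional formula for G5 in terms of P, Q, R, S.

G1 = S XNOR R
G2 = S XNOR G1 = S XNOR (S XNOR R)
G3 = S OR R
G4 = G3 OR P = (S OR R) OR P
G5 = G4 XOR G2 = ((S OR R) OR P) XOR (S XNOR (S XNOR R))

((S OR R) OR P) XOR (S XNOR (S XNOR R))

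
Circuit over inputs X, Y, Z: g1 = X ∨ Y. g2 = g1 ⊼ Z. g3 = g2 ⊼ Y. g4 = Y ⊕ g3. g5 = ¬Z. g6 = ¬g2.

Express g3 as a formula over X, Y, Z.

((X ∨ Y) ⊼ Z) ⊼ Y

g1 = X ∨ Y
g2 = g1 ⊼ Z = (X ∨ Y) ⊼ Z
g3 = g2 ⊼ Y = ((X ∨ Y) ⊼ Z) ⊼ Y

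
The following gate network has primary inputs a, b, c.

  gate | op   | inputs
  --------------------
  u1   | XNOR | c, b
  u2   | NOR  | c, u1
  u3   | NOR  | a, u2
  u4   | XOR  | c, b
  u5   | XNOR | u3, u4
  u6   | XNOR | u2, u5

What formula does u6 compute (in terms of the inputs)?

(c NOR (c XNOR b)) XNOR ((a NOR (c NOR (c XNOR b))) XNOR (c XOR b))

u1 = c XNOR b
u2 = c NOR u1 = c NOR (c XNOR b)
u3 = a NOR u2 = a NOR (c NOR (c XNOR b))
u4 = c XOR b
u5 = u3 XNOR u4 = (a NOR (c NOR (c XNOR b))) XNOR (c XOR b)
u6 = u2 XNOR u5 = (c NOR (c XNOR b)) XNOR ((a NOR (c NOR (c XNOR b))) XNOR (c XOR b))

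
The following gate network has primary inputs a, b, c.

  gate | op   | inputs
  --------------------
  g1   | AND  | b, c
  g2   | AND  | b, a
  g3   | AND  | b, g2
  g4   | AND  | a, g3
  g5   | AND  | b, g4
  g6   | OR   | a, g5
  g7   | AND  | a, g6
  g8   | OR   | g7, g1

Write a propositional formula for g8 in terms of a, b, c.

g1 = b AND c
g2 = b AND a
g3 = b AND g2 = b AND (b AND a)
g4 = a AND g3 = a AND (b AND (b AND a))
g5 = b AND g4 = b AND (a AND (b AND (b AND a)))
g6 = a OR g5 = a OR (b AND (a AND (b AND (b AND a))))
g7 = a AND g6 = a AND (a OR (b AND (a AND (b AND (b AND a)))))
g8 = g7 OR g1 = (a AND (a OR (b AND (a AND (b AND (b AND a)))))) OR (b AND c)

(a AND (a OR (b AND (a AND (b AND (b AND a)))))) OR (b AND c)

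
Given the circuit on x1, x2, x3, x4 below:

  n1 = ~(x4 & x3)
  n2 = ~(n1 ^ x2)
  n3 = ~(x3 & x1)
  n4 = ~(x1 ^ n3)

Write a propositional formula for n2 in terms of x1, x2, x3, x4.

n1 = ~(x4 & x3)
n2 = ~(n1 ^ x2) = ~((~(x4 & x3)) ^ x2)

~((~(x4 & x3)) ^ x2)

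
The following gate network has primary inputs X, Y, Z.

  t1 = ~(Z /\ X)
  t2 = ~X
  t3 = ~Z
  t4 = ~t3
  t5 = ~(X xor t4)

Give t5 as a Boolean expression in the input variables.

t3 = ~Z
t4 = ~t3 = ~~Z
t5 = ~(X xor t4) = ~(X xor ~~Z)

~(X xor ~~Z)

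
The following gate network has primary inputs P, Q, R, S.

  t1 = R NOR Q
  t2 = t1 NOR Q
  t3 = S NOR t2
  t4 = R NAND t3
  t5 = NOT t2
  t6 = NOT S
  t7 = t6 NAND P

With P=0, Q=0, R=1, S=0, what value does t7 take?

t6 = NOT 0 = 1
t7 = 1 NAND 0 = 1

1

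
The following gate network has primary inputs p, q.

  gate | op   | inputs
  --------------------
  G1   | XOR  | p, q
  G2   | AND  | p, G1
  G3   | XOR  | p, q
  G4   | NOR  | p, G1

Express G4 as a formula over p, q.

p NOR (p XOR q)

G1 = p XOR q
G4 = p NOR G1 = p NOR (p XOR q)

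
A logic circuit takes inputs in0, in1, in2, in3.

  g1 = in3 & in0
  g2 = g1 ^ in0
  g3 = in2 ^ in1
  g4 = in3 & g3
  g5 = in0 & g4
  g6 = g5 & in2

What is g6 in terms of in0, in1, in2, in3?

(in0 & (in3 & (in2 ^ in1))) & in2

g3 = in2 ^ in1
g4 = in3 & g3 = in3 & (in2 ^ in1)
g5 = in0 & g4 = in0 & (in3 & (in2 ^ in1))
g6 = g5 & in2 = (in0 & (in3 & (in2 ^ in1))) & in2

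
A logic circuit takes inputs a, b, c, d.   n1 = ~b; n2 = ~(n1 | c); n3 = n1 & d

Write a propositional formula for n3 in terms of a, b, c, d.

~b & d

n1 = ~b
n3 = n1 & d = ~b & d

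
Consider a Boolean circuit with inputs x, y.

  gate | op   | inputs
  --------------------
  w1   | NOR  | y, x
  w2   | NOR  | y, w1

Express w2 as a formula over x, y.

w1 = y NOR x
w2 = y NOR w1 = y NOR (y NOR x)

y NOR (y NOR x)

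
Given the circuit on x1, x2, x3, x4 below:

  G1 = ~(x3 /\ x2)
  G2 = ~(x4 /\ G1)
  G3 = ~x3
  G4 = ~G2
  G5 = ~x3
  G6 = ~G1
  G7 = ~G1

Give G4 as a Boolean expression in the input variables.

~(~(x4 /\ (~(x3 /\ x2))))

G1 = ~(x3 /\ x2)
G2 = ~(x4 /\ G1) = ~(x4 /\ (~(x3 /\ x2)))
G4 = ~G2 = ~(~(x4 /\ (~(x3 /\ x2))))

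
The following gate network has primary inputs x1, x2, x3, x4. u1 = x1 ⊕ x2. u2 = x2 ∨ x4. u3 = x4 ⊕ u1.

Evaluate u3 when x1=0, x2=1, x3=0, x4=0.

u1 = 0 ⊕ 1 = 1
u3 = 0 ⊕ 1 = 1

1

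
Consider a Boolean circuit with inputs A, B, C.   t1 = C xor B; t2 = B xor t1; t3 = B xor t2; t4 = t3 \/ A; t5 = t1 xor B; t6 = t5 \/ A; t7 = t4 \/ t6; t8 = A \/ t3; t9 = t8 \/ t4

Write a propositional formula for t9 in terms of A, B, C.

(A \/ (B xor (B xor (C xor B)))) \/ ((B xor (B xor (C xor B))) \/ A)

t1 = C xor B
t2 = B xor t1 = B xor (C xor B)
t3 = B xor t2 = B xor (B xor (C xor B))
t4 = t3 \/ A = (B xor (B xor (C xor B))) \/ A
t8 = A \/ t3 = A \/ (B xor (B xor (C xor B)))
t9 = t8 \/ t4 = (A \/ (B xor (B xor (C xor B)))) \/ ((B xor (B xor (C xor B))) \/ A)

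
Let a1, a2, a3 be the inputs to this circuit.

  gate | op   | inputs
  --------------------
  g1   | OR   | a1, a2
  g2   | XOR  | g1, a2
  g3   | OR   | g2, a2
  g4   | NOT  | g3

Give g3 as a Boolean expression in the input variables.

g1 = a1 OR a2
g2 = g1 XOR a2 = (a1 OR a2) XOR a2
g3 = g2 OR a2 = ((a1 OR a2) XOR a2) OR a2

((a1 OR a2) XOR a2) OR a2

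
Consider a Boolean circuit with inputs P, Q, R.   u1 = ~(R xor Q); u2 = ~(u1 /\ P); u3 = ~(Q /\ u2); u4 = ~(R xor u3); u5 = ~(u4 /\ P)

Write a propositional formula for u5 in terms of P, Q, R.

u1 = ~(R xor Q)
u2 = ~(u1 /\ P) = ~((~(R xor Q)) /\ P)
u3 = ~(Q /\ u2) = ~(Q /\ (~((~(R xor Q)) /\ P)))
u4 = ~(R xor u3) = ~(R xor (~(Q /\ (~((~(R xor Q)) /\ P)))))
u5 = ~(u4 /\ P) = ~((~(R xor (~(Q /\ (~((~(R xor Q)) /\ P)))))) /\ P)

~((~(R xor (~(Q /\ (~((~(R xor Q)) /\ P)))))) /\ P)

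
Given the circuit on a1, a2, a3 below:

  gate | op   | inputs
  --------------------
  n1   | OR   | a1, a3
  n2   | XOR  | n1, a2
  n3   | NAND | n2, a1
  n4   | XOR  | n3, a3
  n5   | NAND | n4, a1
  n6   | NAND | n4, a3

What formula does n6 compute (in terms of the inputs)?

n1 = a1 OR a3
n2 = n1 XOR a2 = (a1 OR a3) XOR a2
n3 = n2 NAND a1 = ((a1 OR a3) XOR a2) NAND a1
n4 = n3 XOR a3 = (((a1 OR a3) XOR a2) NAND a1) XOR a3
n6 = n4 NAND a3 = ((((a1 OR a3) XOR a2) NAND a1) XOR a3) NAND a3

((((a1 OR a3) XOR a2) NAND a1) XOR a3) NAND a3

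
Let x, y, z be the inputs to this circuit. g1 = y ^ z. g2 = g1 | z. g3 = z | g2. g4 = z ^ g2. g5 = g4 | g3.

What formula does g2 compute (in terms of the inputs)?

g1 = y ^ z
g2 = g1 | z = (y ^ z) | z

(y ^ z) | z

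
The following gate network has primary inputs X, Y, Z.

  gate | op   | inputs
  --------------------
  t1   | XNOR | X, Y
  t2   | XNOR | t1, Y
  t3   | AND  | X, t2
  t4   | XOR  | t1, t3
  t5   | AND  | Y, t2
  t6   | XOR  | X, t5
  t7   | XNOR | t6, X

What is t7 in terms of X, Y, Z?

t1 = X XNOR Y
t2 = t1 XNOR Y = (X XNOR Y) XNOR Y
t5 = Y AND t2 = Y AND ((X XNOR Y) XNOR Y)
t6 = X XOR t5 = X XOR (Y AND ((X XNOR Y) XNOR Y))
t7 = t6 XNOR X = (X XOR (Y AND ((X XNOR Y) XNOR Y))) XNOR X

(X XOR (Y AND ((X XNOR Y) XNOR Y))) XNOR X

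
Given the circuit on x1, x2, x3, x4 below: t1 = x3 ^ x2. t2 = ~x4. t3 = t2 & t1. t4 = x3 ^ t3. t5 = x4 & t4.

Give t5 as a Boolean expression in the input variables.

t1 = x3 ^ x2
t2 = ~x4
t3 = t2 & t1 = ~x4 & (x3 ^ x2)
t4 = x3 ^ t3 = x3 ^ (~x4 & (x3 ^ x2))
t5 = x4 & t4 = x4 & (x3 ^ (~x4 & (x3 ^ x2)))

x4 & (x3 ^ (~x4 & (x3 ^ x2)))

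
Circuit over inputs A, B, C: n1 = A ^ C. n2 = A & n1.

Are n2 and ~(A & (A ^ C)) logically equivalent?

n1 = A ^ C
n2 = A & n1 = A & (A ^ C)
At A=0, B=0, C=0: circuit gives 0, formula gives 1.

No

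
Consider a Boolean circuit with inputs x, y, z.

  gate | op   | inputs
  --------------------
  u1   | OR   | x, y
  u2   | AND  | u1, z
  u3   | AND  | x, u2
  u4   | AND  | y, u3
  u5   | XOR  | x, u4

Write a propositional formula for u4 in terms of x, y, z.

y AND (x AND ((x OR y) AND z))

u1 = x OR y
u2 = u1 AND z = (x OR y) AND z
u3 = x AND u2 = x AND ((x OR y) AND z)
u4 = y AND u3 = y AND (x AND ((x OR y) AND z))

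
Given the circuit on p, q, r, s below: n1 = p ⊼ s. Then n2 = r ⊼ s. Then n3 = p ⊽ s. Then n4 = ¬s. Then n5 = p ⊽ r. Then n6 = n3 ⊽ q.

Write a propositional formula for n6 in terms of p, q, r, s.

n3 = p ⊽ s
n6 = n3 ⊽ q = (p ⊽ s) ⊽ q

(p ⊽ s) ⊽ q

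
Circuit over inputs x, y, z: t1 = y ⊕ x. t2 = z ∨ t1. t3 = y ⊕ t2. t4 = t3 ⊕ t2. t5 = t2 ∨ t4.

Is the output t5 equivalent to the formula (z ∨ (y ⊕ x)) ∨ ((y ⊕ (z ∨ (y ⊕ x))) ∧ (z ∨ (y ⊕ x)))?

No

t1 = y ⊕ x
t2 = z ∨ t1 = z ∨ (y ⊕ x)
t3 = y ⊕ t2 = y ⊕ (z ∨ (y ⊕ x))
t4 = t3 ⊕ t2 = (y ⊕ (z ∨ (y ⊕ x))) ⊕ (z ∨ (y ⊕ x))
t5 = t2 ∨ t4 = (z ∨ (y ⊕ x)) ∨ ((y ⊕ (z ∨ (y ⊕ x))) ⊕ (z ∨ (y ⊕ x)))
At x=1, y=1, z=0: circuit gives 1, formula gives 0.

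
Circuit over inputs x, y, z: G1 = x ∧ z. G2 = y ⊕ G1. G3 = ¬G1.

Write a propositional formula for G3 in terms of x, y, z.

¬(x ∧ z)

G1 = x ∧ z
G3 = ¬G1 = ¬(x ∧ z)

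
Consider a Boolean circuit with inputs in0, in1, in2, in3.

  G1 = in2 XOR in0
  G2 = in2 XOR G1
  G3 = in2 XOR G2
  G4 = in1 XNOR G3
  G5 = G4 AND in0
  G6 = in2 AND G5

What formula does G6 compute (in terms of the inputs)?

in2 AND ((in1 XNOR (in2 XOR (in2 XOR (in2 XOR in0)))) AND in0)

G1 = in2 XOR in0
G2 = in2 XOR G1 = in2 XOR (in2 XOR in0)
G3 = in2 XOR G2 = in2 XOR (in2 XOR (in2 XOR in0))
G4 = in1 XNOR G3 = in1 XNOR (in2 XOR (in2 XOR (in2 XOR in0)))
G5 = G4 AND in0 = (in1 XNOR (in2 XOR (in2 XOR (in2 XOR in0)))) AND in0
G6 = in2 AND G5 = in2 AND ((in1 XNOR (in2 XOR (in2 XOR (in2 XOR in0)))) AND in0)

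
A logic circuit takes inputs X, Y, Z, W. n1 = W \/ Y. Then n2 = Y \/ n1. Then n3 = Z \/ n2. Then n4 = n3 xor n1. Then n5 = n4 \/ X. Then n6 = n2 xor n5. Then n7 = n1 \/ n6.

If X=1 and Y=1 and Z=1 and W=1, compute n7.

n1 = 1 \/ 1 = 1
n2 = 1 \/ 1 = 1
n3 = 1 \/ 1 = 1
n4 = 1 xor 1 = 0
n5 = 0 \/ 1 = 1
n6 = 1 xor 1 = 0
n7 = 1 \/ 0 = 1

1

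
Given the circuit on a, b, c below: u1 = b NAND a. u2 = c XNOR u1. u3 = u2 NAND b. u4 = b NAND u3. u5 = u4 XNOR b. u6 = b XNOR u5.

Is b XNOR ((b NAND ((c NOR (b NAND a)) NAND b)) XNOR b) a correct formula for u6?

No

u1 = b NAND a
u2 = c XNOR u1 = c XNOR (b NAND a)
u3 = u2 NAND b = (c XNOR (b NAND a)) NAND b
u4 = b NAND u3 = b NAND ((c XNOR (b NAND a)) NAND b)
u5 = u4 XNOR b = (b NAND ((c XNOR (b NAND a)) NAND b)) XNOR b
u6 = b XNOR u5 = b XNOR ((b NAND ((c XNOR (b NAND a)) NAND b)) XNOR b)
At a=0, b=1, c=1: circuit gives 1, formula gives 0.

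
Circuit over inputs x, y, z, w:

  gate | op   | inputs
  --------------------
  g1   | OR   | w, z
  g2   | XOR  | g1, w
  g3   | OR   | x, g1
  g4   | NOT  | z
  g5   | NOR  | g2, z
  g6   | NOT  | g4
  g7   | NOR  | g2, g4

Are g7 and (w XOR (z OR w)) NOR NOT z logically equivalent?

g1 = w OR z
g2 = g1 XOR w = (w OR z) XOR w
g4 = NOT z
g7 = g2 NOR g4 = ((w OR z) XOR w) NOR NOT z
At x=0, y=0, z=0, w=0: circuit gives 0, formula gives 0.
At x=0, y=0, z=1, w=1: circuit gives 1, formula gives 1.
Agrees on all 16 inputs.

Yes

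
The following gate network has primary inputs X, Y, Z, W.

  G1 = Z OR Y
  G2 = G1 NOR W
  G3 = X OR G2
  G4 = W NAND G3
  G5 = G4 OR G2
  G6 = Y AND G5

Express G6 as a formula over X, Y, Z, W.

G1 = Z OR Y
G2 = G1 NOR W = (Z OR Y) NOR W
G3 = X OR G2 = X OR ((Z OR Y) NOR W)
G4 = W NAND G3 = W NAND (X OR ((Z OR Y) NOR W))
G5 = G4 OR G2 = (W NAND (X OR ((Z OR Y) NOR W))) OR ((Z OR Y) NOR W)
G6 = Y AND G5 = Y AND ((W NAND (X OR ((Z OR Y) NOR W))) OR ((Z OR Y) NOR W))

Y AND ((W NAND (X OR ((Z OR Y) NOR W))) OR ((Z OR Y) NOR W))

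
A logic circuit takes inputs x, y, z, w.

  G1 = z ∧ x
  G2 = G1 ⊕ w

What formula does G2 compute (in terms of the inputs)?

G1 = z ∧ x
G2 = G1 ⊕ w = (z ∧ x) ⊕ w

(z ∧ x) ⊕ w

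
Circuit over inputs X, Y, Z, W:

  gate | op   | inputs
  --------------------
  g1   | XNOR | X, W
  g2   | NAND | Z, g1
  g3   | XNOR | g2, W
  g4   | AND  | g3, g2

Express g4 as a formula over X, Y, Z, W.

((Z NAND (X XNOR W)) XNOR W) AND (Z NAND (X XNOR W))

g1 = X XNOR W
g2 = Z NAND g1 = Z NAND (X XNOR W)
g3 = g2 XNOR W = (Z NAND (X XNOR W)) XNOR W
g4 = g3 AND g2 = ((Z NAND (X XNOR W)) XNOR W) AND (Z NAND (X XNOR W))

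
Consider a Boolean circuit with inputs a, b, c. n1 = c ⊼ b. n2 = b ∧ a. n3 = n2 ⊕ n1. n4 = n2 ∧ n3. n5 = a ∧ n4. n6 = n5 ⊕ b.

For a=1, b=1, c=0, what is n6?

1

n1 = 0 ⊼ 1 = 1
n2 = 1 ∧ 1 = 1
n3 = 1 ⊕ 1 = 0
n4 = 1 ∧ 0 = 0
n5 = 1 ∧ 0 = 0
n6 = 0 ⊕ 1 = 1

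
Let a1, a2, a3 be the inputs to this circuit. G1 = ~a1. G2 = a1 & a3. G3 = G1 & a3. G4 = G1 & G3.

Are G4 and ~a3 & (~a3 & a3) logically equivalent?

G1 = ~a1
G3 = G1 & a3 = ~a1 & a3
G4 = G1 & G3 = ~a1 & (~a1 & a3)
At a1=0, a2=0, a3=1: circuit gives 1, formula gives 0.

No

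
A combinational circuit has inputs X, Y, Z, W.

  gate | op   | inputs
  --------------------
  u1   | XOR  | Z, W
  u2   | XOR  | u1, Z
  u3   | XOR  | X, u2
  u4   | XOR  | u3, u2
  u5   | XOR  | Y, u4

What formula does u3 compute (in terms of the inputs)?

X XOR ((Z XOR W) XOR Z)

u1 = Z XOR W
u2 = u1 XOR Z = (Z XOR W) XOR Z
u3 = X XOR u2 = X XOR ((Z XOR W) XOR Z)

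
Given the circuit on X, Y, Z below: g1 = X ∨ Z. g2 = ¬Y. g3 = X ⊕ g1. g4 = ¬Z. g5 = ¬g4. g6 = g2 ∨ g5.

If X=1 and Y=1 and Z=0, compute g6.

0

g2 = ¬1 = 0
g4 = ¬0 = 1
g5 = ¬1 = 0
g6 = 0 ∨ 0 = 0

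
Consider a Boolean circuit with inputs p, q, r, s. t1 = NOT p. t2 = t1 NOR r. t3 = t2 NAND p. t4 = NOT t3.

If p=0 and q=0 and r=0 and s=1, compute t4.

0

t1 = NOT 0 = 1
t2 = 1 NOR 0 = 0
t3 = 0 NAND 0 = 1
t4 = NOT 1 = 0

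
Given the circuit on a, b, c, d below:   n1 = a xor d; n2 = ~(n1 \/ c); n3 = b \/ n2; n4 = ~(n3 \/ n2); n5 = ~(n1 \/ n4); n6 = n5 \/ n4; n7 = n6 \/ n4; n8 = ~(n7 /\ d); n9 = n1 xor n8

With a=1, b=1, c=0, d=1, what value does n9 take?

0

n1 = 1 xor 1 = 0
n2 = ~(0 \/ 0) = 1
n3 = 1 \/ 1 = 1
n4 = ~(1 \/ 1) = 0
n5 = ~(0 \/ 0) = 1
n6 = 1 \/ 0 = 1
n7 = 1 \/ 0 = 1
n8 = ~(1 /\ 1) = 0
n9 = 0 xor 0 = 0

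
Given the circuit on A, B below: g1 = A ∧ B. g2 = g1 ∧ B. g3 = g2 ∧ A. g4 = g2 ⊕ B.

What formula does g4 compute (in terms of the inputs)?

g1 = A ∧ B
g2 = g1 ∧ B = (A ∧ B) ∧ B
g4 = g2 ⊕ B = ((A ∧ B) ∧ B) ⊕ B

((A ∧ B) ∧ B) ⊕ B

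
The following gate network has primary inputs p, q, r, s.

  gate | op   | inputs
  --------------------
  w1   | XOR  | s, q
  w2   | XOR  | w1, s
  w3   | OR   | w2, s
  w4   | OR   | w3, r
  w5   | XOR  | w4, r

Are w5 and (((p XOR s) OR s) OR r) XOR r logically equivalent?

No

w1 = s XOR q
w2 = w1 XOR s = (s XOR q) XOR s
w3 = w2 OR s = ((s XOR q) XOR s) OR s
w4 = w3 OR r = (((s XOR q) XOR s) OR s) OR r
w5 = w4 XOR r = ((((s XOR q) XOR s) OR s) OR r) XOR r
At p=0, q=1, r=0, s=0: circuit gives 1, formula gives 0.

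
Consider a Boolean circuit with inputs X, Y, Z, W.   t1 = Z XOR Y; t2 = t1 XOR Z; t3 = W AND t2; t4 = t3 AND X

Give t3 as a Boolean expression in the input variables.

W AND ((Z XOR Y) XOR Z)

t1 = Z XOR Y
t2 = t1 XOR Z = (Z XOR Y) XOR Z
t3 = W AND t2 = W AND ((Z XOR Y) XOR Z)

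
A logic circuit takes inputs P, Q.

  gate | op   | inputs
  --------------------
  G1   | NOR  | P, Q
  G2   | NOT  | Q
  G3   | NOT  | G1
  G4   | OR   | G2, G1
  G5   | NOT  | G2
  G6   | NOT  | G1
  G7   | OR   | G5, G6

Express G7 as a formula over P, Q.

G1 = P NOR Q
G2 = NOT Q
G5 = NOT G2 = NOT NOT Q
G6 = NOT G1 = NOT (P NOR Q)
G7 = G5 OR G6 = NOT NOT Q OR NOT (P NOR Q)

NOT NOT Q OR NOT (P NOR Q)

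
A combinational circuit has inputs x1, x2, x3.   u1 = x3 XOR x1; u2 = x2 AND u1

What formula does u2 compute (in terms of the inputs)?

x2 AND (x3 XOR x1)

u1 = x3 XOR x1
u2 = x2 AND u1 = x2 AND (x3 XOR x1)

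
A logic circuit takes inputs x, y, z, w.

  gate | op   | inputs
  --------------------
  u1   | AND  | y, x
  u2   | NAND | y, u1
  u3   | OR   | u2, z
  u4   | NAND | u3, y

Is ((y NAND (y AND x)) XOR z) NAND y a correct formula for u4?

No

u1 = y AND x
u2 = y NAND u1 = y NAND (y AND x)
u3 = u2 OR z = (y NAND (y AND x)) OR z
u4 = u3 NAND y = ((y NAND (y AND x)) OR z) NAND y
At x=0, y=1, z=1, w=0: circuit gives 0, formula gives 1.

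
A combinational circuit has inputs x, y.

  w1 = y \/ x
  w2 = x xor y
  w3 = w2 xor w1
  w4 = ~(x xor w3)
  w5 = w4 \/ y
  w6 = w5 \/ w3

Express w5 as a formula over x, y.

(~(x xor ((x xor y) xor (y \/ x)))) \/ y

w1 = y \/ x
w2 = x xor y
w3 = w2 xor w1 = (x xor y) xor (y \/ x)
w4 = ~(x xor w3) = ~(x xor ((x xor y) xor (y \/ x)))
w5 = w4 \/ y = (~(x xor ((x xor y) xor (y \/ x)))) \/ y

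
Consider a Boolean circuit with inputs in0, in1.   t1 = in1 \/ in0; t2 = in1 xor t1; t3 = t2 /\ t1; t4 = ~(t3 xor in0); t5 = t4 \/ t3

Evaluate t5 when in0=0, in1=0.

1

t1 = 0 \/ 0 = 0
t2 = 0 xor 0 = 0
t3 = 0 /\ 0 = 0
t4 = ~(0 xor 0) = 1
t5 = 1 \/ 0 = 1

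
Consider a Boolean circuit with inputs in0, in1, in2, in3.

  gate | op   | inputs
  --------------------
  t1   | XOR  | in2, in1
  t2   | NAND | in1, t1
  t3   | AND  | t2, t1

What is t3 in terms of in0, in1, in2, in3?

t1 = in2 XOR in1
t2 = in1 NAND t1 = in1 NAND (in2 XOR in1)
t3 = t2 AND t1 = (in1 NAND (in2 XOR in1)) AND (in2 XOR in1)

(in1 NAND (in2 XOR in1)) AND (in2 XOR in1)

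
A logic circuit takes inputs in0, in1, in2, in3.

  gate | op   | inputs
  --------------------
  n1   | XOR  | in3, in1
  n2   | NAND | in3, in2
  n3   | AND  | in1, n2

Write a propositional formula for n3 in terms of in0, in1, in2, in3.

n2 = in3 NAND in2
n3 = in1 AND n2 = in1 AND (in3 NAND in2)

in1 AND (in3 NAND in2)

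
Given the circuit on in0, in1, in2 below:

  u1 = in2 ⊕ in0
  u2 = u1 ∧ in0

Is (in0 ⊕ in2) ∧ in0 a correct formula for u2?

Yes

u1 = in2 ⊕ in0
u2 = u1 ∧ in0 = (in2 ⊕ in0) ∧ in0
At in0=0, in1=0, in2=0: circuit gives 0, formula gives 0.
At in0=1, in1=0, in2=0: circuit gives 1, formula gives 1.
Agrees on all 8 inputs.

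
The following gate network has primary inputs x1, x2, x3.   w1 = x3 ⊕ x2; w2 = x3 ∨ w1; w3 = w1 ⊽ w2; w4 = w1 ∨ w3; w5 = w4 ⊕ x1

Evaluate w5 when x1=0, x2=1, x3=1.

0

w1 = 1 ⊕ 1 = 0
w2 = 1 ∨ 0 = 1
w3 = 0 ⊽ 1 = 0
w4 = 0 ∨ 0 = 0
w5 = 0 ⊕ 0 = 0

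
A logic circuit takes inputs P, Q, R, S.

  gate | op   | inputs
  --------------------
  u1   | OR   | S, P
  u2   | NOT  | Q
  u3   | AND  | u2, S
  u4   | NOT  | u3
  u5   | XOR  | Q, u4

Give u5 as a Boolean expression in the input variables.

Q XOR NOT (NOT Q AND S)

u2 = NOT Q
u3 = u2 AND S = NOT Q AND S
u4 = NOT u3 = NOT (NOT Q AND S)
u5 = Q XOR u4 = Q XOR NOT (NOT Q AND S)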